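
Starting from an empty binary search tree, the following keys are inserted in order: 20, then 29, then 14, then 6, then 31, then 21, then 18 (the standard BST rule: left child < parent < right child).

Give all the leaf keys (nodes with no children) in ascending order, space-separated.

Insert 20: tree is empty, so 20 becomes the root.
Insert 29: 29 > 20 → go right. Place as right child of 20.
Insert 14: 14 < 20 → go left. Place as left child of 20.
Insert 6: 6 < 20 → go left; 6 < 14 → go left. Place as left child of 14.
Insert 31: 31 > 20 → go right; 31 > 29 → go right. Place as right child of 29.
Insert 21: 21 > 20 → go right; 21 < 29 → go left. Place as left child of 29.
Insert 18: 18 < 20 → go left; 18 > 14 → go right. Place as right child of 14.

6 18 21 31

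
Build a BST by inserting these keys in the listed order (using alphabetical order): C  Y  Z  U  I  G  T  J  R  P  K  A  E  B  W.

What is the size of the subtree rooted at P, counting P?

2

Insert C: tree is empty, so C becomes the root.
Insert Y: Y > C → go right. Place as right child of C.
Insert Z: Z > C → go right; Z > Y → go right. Place as right child of Y.
Insert U: U > C → go right; U < Y → go left. Place as left child of Y.
Insert I: I > C → go right; I < Y → go left; I < U → go left. Place as left child of U.
Insert G: G > C → go right; G < Y → go left; G < U → go left; G < I → go left. Place as left child of I.
Insert T: T > C → go right; T < Y → go left; T < U → go left; T > I → go right. Place as right child of I.
Insert J: J > C → go right; J < Y → go left; J < U → go left; J > I → go right; J < T → go left. Place as left child of T.
Insert R: R > C → go right; R < Y → go left; R < U → go left; R > I → go right; R < T → go left; R > J → go right. Place as right child of J.
Insert P: P > C → go right; P < Y → go left; P < U → go left; P > I → go right; P < T → go left; P > J → go right; P < R → go left. Place as left child of R.
Insert K: K > C → go right; K < Y → go left; K < U → go left; K > I → go right; K < T → go left; K > J → go right; K < R → go left; K < P → go left. Place as left child of P.
Insert A: A < C → go left. Place as left child of C.
Insert E: E > C → go right; E < Y → go left; E < U → go left; E < I → go left; E < G → go left. Place as left child of G.
Insert B: B < C → go left; B > A → go right. Place as right child of A.
Insert W: W > C → go right; W < Y → go left; W > U → go right. Place as right child of U.

Subtree rooted at P contains: P, K — 2 nodes.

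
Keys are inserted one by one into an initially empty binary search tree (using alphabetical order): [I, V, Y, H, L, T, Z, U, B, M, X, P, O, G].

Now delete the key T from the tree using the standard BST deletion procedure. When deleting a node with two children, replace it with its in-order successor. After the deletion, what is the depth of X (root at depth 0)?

I: root
V: right child of I (depth 1)
Y: right child of V (depth 2)
H: left child of I (depth 1)
L: left child of V (depth 2)
T: right child of L (depth 3)
Z: right child of Y (depth 3)
U: right child of T (depth 4)
B: left child of H (depth 2)
M: left child of T (depth 4)
X: left child of Y (depth 3)
P: right child of M (depth 5)
O: left child of P (depth 6)
G: right child of B (depth 3)

Delete T (two children — replace with in-order successor).
After deletion, path to X: I → V → Y → X.

3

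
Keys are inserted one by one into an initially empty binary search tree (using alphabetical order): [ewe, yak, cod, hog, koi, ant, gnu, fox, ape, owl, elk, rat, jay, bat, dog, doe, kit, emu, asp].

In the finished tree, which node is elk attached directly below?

ewe: root
yak: right child of ewe (depth 1)
cod: left child of ewe (depth 1)
hog: left child of yak (depth 2)
koi: right child of hog (depth 3)
ant: left child of cod (depth 2)
gnu: left child of hog (depth 3)
fox: left child of gnu (depth 4)
ape: right child of ant (depth 3)
owl: right child of koi (depth 4)
elk: right child of cod (depth 2)
rat: right child of owl (depth 5)
jay: left child of koi (depth 4)
bat: right child of ape (depth 4)
dog: left child of elk (depth 3)
doe: left child of dog (depth 4)
kit: right child of jay (depth 5)
emu: right child of elk (depth 3)
asp: left child of bat (depth 5)

cod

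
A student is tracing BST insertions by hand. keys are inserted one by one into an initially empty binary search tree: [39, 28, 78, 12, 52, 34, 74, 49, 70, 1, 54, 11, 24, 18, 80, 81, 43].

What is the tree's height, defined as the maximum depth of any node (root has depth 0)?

Resulting structure (node: left, right):
  39: L=28, R=78
  28: L=12, R=34
  78: L=52, R=80
  12: L=1, R=24
  52: L=49, R=74
  34: L=–, R=–
  74: L=70, R=–
  49: L=43, R=–
  70: L=54, R=–
  1: L=–, R=11
  54: L=–, R=–
  11: L=–, R=–
  24: L=18, R=–
  18: L=–, R=–
  80: L=–, R=81
  81: L=–, R=–
  43: L=–, R=–

The deepest node is 54 at depth 5.

5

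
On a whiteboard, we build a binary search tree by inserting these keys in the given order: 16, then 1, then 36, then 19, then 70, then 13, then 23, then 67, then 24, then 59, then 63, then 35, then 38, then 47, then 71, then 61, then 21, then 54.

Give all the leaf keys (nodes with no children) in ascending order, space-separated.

13 21 35 54 61 71

16: root
1: left child of 16 (depth 1)
36: right child of 16 (depth 1)
19: left child of 36 (depth 2)
70: right child of 36 (depth 2)
13: right child of 1 (depth 2)
23: right child of 19 (depth 3)
67: left child of 70 (depth 3)
24: right child of 23 (depth 4)
59: left child of 67 (depth 4)
63: right child of 59 (depth 5)
35: right child of 24 (depth 5)
38: left child of 59 (depth 5)
47: right child of 38 (depth 6)
71: right child of 70 (depth 3)
61: left child of 63 (depth 6)
21: left child of 23 (depth 4)
54: right child of 47 (depth 7)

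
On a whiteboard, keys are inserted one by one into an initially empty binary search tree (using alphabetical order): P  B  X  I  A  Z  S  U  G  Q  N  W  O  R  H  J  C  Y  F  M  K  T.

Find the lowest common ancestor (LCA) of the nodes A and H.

B

P: root
B: left child of P (depth 1)
X: right child of P (depth 1)
I: right child of B (depth 2)
A: left child of B (depth 2)
Z: right child of X (depth 2)
S: left child of X (depth 2)
U: right child of S (depth 3)
G: left child of I (depth 3)
Q: left child of S (depth 3)
N: right child of I (depth 3)
W: right child of U (depth 4)
O: right child of N (depth 4)
R: right child of Q (depth 4)
H: right child of G (depth 4)
J: left child of N (depth 4)
C: left child of G (depth 4)
Y: left child of Z (depth 3)
F: right child of C (depth 5)
M: right child of J (depth 5)
K: left child of M (depth 6)
T: left child of U (depth 4)

Path to A: P → B → A
Path to H: P → B → I → G → H
The paths share a prefix ending at B, then split left and right.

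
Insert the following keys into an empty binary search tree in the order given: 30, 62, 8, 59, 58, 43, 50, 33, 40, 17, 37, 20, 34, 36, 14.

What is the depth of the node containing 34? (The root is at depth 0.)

Resulting structure (node: left, right):
  30: L=8, R=62
  62: L=59, R=–
  8: L=–, R=17
  59: L=58, R=–
  58: L=43, R=–
  43: L=33, R=50
  50: L=–, R=–
  33: L=–, R=40
  40: L=37, R=–
  17: L=14, R=20
  37: L=34, R=–
  20: L=–, R=–
  34: L=–, R=36
  36: L=–, R=–
  14: L=–, R=–

Path to 34: 30 → 62 → 59 → 58 → 43 → 33 → 40 → 37 → 34, which is 8 edges.

8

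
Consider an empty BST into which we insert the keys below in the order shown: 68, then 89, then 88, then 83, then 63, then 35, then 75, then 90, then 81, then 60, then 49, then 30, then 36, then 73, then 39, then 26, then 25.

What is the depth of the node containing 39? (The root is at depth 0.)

6

68: root
89: right child of 68 (depth 1)
88: left child of 89 (depth 2)
83: left child of 88 (depth 3)
63: left child of 68 (depth 1)
35: left child of 63 (depth 2)
75: left child of 83 (depth 4)
90: right child of 89 (depth 2)
81: right child of 75 (depth 5)
60: right child of 35 (depth 3)
49: left child of 60 (depth 4)
30: left child of 35 (depth 3)
36: left child of 49 (depth 5)
73: left child of 75 (depth 5)
39: right child of 36 (depth 6)
26: left child of 30 (depth 4)
25: left child of 26 (depth 5)

Path to 39: 68 → 63 → 35 → 60 → 49 → 36 → 39, which is 6 edges.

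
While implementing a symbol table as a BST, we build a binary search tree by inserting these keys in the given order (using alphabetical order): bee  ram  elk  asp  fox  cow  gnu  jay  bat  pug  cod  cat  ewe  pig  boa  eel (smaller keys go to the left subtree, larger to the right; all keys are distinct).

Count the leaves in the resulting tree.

5

Insert bee: tree is empty, so bee becomes the root.
Insert ram: ram > bee → go right. Place as right child of bee.
Insert elk: elk > bee → go right; elk < ram → go left. Place as left child of ram.
Insert asp: asp < bee → go left. Place as left child of bee.
Insert fox: fox > bee → go right; fox < ram → go left; fox > elk → go right. Place as right child of elk.
Insert cow: cow > bee → go right; cow < ram → go left; cow < elk → go left. Place as left child of elk.
Insert gnu: gnu > bee → go right; gnu < ram → go left; gnu > elk → go right; gnu > fox → go right. Place as right child of fox.
Insert jay: jay > bee → go right; jay < ram → go left; jay > elk → go right; jay > fox → go right; jay > gnu → go right. Place as right child of gnu.
Insert bat: bat < bee → go left; bat > asp → go right. Place as right child of asp.
Insert pug: pug > bee → go right; pug < ram → go left; pug > elk → go right; pug > fox → go right; pug > gnu → go right; pug > jay → go right. Place as right child of jay.
Insert cod: cod > bee → go right; cod < ram → go left; cod < elk → go left; cod < cow → go left. Place as left child of cow.
Insert cat: cat > bee → go right; cat < ram → go left; cat < elk → go left; cat < cow → go left; cat < cod → go left. Place as left child of cod.
Insert ewe: ewe > bee → go right; ewe < ram → go left; ewe > elk → go right; ewe < fox → go left. Place as left child of fox.
Insert pig: pig > bee → go right; pig < ram → go left; pig > elk → go right; pig > fox → go right; pig > gnu → go right; pig > jay → go right; pig < pug → go left. Place as left child of pug.
Insert boa: boa > bee → go right; boa < ram → go left; boa < elk → go left; boa < cow → go left; boa < cod → go left; boa < cat → go left. Place as left child of cat.
Insert eel: eel > bee → go right; eel < ram → go left; eel < elk → go left; eel > cow → go right. Place as right child of cow.

Leaves: bat, boa, eel, ewe, pig — 5 in total.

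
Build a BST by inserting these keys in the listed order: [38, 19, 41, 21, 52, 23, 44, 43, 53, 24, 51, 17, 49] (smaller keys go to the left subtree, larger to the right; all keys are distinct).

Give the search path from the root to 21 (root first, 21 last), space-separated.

Insert 38: tree is empty, so 38 becomes the root.
Insert 19: 19 < 38 → go left. Place as left child of 38.
Insert 41: 41 > 38 → go right. Place as right child of 38.
Insert 21: 21 < 38 → go left; 21 > 19 → go right. Place as right child of 19.
Insert 52: 52 > 38 → go right; 52 > 41 → go right. Place as right child of 41.
Insert 23: 23 < 38 → go left; 23 > 19 → go right; 23 > 21 → go right. Place as right child of 21.
Insert 44: 44 > 38 → go right; 44 > 41 → go right; 44 < 52 → go left. Place as left child of 52.
Insert 43: 43 > 38 → go right; 43 > 41 → go right; 43 < 52 → go left; 43 < 44 → go left. Place as left child of 44.
Insert 53: 53 > 38 → go right; 53 > 41 → go right; 53 > 52 → go right. Place as right child of 52.
Insert 24: 24 < 38 → go left; 24 > 19 → go right; 24 > 21 → go right; 24 > 23 → go right. Place as right child of 23.
Insert 51: 51 > 38 → go right; 51 > 41 → go right; 51 < 52 → go left; 51 > 44 → go right. Place as right child of 44.
Insert 17: 17 < 38 → go left; 17 < 19 → go left. Place as left child of 19.
Insert 49: 49 > 38 → go right; 49 > 41 → go right; 49 < 52 → go left; 49 > 44 → go right; 49 < 51 → go left. Place as left child of 51.

38 19 21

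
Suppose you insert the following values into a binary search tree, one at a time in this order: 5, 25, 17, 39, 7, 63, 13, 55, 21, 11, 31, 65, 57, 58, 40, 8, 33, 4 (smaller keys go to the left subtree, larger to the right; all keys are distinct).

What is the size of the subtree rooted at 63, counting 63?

5: root
25: right child of 5 (depth 1)
17: left child of 25 (depth 2)
39: right child of 25 (depth 2)
7: left child of 17 (depth 3)
63: right child of 39 (depth 3)
13: right child of 7 (depth 4)
55: left child of 63 (depth 4)
21: right child of 17 (depth 3)
11: left child of 13 (depth 5)
31: left child of 39 (depth 3)
65: right child of 63 (depth 4)
57: right child of 55 (depth 5)
58: right child of 57 (depth 6)
40: left child of 55 (depth 5)
8: left child of 11 (depth 6)
33: right child of 31 (depth 4)
4: left child of 5 (depth 1)

Subtree rooted at 63 contains: 63, 55, 40, 57, 58, 65 — 6 nodes.

6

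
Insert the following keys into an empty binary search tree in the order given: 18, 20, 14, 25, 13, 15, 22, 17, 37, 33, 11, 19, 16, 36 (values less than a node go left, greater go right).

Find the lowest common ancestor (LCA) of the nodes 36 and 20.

Resulting structure (node: left, right):
  18: L=14, R=20
  20: L=19, R=25
  14: L=13, R=15
  25: L=22, R=37
  13: L=11, R=–
  15: L=–, R=17
  22: L=–, R=–
  17: L=16, R=–
  37: L=33, R=–
  33: L=–, R=36
  11: L=–, R=–
  19: L=–, R=–
  16: L=–, R=–
  36: L=–, R=–

Path to 36: 18 → 20 → 25 → 37 → 33 → 36
Path to 20: 18 → 20
20 lies on both paths and is an ancestor of the other node.

20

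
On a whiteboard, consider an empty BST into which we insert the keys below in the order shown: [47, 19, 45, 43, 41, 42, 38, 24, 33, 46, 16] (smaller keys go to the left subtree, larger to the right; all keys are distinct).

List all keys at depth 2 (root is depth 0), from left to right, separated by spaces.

16 45

47: root
19: left child of 47 (depth 1)
45: right child of 19 (depth 2)
43: left child of 45 (depth 3)
41: left child of 43 (depth 4)
42: right child of 41 (depth 5)
38: left child of 41 (depth 5)
24: left child of 38 (depth 6)
33: right child of 24 (depth 7)
46: right child of 45 (depth 3)
16: left child of 19 (depth 2)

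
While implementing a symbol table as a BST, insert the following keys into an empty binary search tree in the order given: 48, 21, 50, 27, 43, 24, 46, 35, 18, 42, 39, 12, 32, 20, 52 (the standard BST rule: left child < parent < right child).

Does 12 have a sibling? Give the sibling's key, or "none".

20

Insert 48: tree is empty, so 48 becomes the root.
Insert 21: 21 < 48 → go left. Place as left child of 48.
Insert 50: 50 > 48 → go right. Place as right child of 48.
Insert 27: 27 < 48 → go left; 27 > 21 → go right. Place as right child of 21.
Insert 43: 43 < 48 → go left; 43 > 21 → go right; 43 > 27 → go right. Place as right child of 27.
Insert 24: 24 < 48 → go left; 24 > 21 → go right; 24 < 27 → go left. Place as left child of 27.
Insert 46: 46 < 48 → go left; 46 > 21 → go right; 46 > 27 → go right; 46 > 43 → go right. Place as right child of 43.
Insert 35: 35 < 48 → go left; 35 > 21 → go right; 35 > 27 → go right; 35 < 43 → go left. Place as left child of 43.
Insert 18: 18 < 48 → go left; 18 < 21 → go left. Place as left child of 21.
Insert 42: 42 < 48 → go left; 42 > 21 → go right; 42 > 27 → go right; 42 < 43 → go left; 42 > 35 → go right. Place as right child of 35.
Insert 39: 39 < 48 → go left; 39 > 21 → go right; 39 > 27 → go right; 39 < 43 → go left; 39 > 35 → go right; 39 < 42 → go left. Place as left child of 42.
Insert 12: 12 < 48 → go left; 12 < 21 → go left; 12 < 18 → go left. Place as left child of 18.
Insert 32: 32 < 48 → go left; 32 > 21 → go right; 32 > 27 → go right; 32 < 43 → go left; 32 < 35 → go left. Place as left child of 35.
Insert 20: 20 < 48 → go left; 20 < 21 → go left; 20 > 18 → go right. Place as right child of 18.
Insert 52: 52 > 48 → go right; 52 > 50 → go right. Place as right child of 50.

12's parent is 18; the other child of 18 is 20.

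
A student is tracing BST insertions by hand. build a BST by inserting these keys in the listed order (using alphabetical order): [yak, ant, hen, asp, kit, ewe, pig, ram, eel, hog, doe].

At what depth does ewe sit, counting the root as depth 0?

yak: root
ant: left child of yak (depth 1)
hen: right child of ant (depth 2)
asp: left child of hen (depth 3)
kit: right child of hen (depth 3)
ewe: right child of asp (depth 4)
pig: right child of kit (depth 4)
ram: right child of pig (depth 5)
eel: left child of ewe (depth 5)
hog: left child of kit (depth 4)
doe: left child of eel (depth 6)

Path to ewe: yak → ant → hen → asp → ewe, which is 4 edges.

4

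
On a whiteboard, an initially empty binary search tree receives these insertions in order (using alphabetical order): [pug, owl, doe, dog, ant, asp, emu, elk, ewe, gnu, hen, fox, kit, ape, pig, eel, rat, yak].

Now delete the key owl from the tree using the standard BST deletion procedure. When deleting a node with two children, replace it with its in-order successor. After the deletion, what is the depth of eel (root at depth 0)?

pug: root
owl: left child of pug (depth 1)
doe: left child of owl (depth 2)
dog: right child of doe (depth 3)
ant: left child of doe (depth 3)
asp: right child of ant (depth 4)
emu: right child of dog (depth 4)
elk: left child of emu (depth 5)
ewe: right child of emu (depth 5)
gnu: right child of ewe (depth 6)
hen: right child of gnu (depth 7)
fox: left child of gnu (depth 7)
kit: right child of hen (depth 8)
ape: left child of asp (depth 5)
pig: right child of owl (depth 2)
eel: left child of elk (depth 6)
rat: right child of pug (depth 1)
yak: right child of rat (depth 2)

Delete owl (two children — replace with in-order successor).
After deletion, path to eel: pug → pig → doe → dog → emu → elk → eel.

6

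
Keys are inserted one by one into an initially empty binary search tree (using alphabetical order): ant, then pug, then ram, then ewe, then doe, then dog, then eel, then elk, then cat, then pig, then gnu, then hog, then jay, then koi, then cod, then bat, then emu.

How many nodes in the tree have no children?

5

Insert ant: tree is empty, so ant becomes the root.
Insert pug: pug > ant → go right. Place as right child of ant.
Insert ram: ram > ant → go right; ram > pug → go right. Place as right child of pug.
Insert ewe: ewe > ant → go right; ewe < pug → go left. Place as left child of pug.
Insert doe: doe > ant → go right; doe < pug → go left; doe < ewe → go left. Place as left child of ewe.
Insert dog: dog > ant → go right; dog < pug → go left; dog < ewe → go left; dog > doe → go right. Place as right child of doe.
Insert eel: eel > ant → go right; eel < pug → go left; eel < ewe → go left; eel > doe → go right; eel > dog → go right. Place as right child of dog.
Insert elk: elk > ant → go right; elk < pug → go left; elk < ewe → go left; elk > doe → go right; elk > dog → go right; elk > eel → go right. Place as right child of eel.
Insert cat: cat > ant → go right; cat < pug → go left; cat < ewe → go left; cat < doe → go left. Place as left child of doe.
Insert pig: pig > ant → go right; pig < pug → go left; pig > ewe → go right. Place as right child of ewe.
Insert gnu: gnu > ant → go right; gnu < pug → go left; gnu > ewe → go right; gnu < pig → go left. Place as left child of pig.
Insert hog: hog > ant → go right; hog < pug → go left; hog > ewe → go right; hog < pig → go left; hog > gnu → go right. Place as right child of gnu.
Insert jay: jay > ant → go right; jay < pug → go left; jay > ewe → go right; jay < pig → go left; jay > gnu → go right; jay > hog → go right. Place as right child of hog.
Insert koi: koi > ant → go right; koi < pug → go left; koi > ewe → go right; koi < pig → go left; koi > gnu → go right; koi > hog → go right; koi > jay → go right. Place as right child of jay.
Insert cod: cod > ant → go right; cod < pug → go left; cod < ewe → go left; cod < doe → go left; cod > cat → go right. Place as right child of cat.
Insert bat: bat > ant → go right; bat < pug → go left; bat < ewe → go left; bat < doe → go left; bat < cat → go left. Place as left child of cat.
Insert emu: emu > ant → go right; emu < pug → go left; emu < ewe → go left; emu > doe → go right; emu > dog → go right; emu > eel → go right; emu > elk → go right. Place as right child of elk.

Leaves: bat, cod, emu, koi, ram — 5 in total.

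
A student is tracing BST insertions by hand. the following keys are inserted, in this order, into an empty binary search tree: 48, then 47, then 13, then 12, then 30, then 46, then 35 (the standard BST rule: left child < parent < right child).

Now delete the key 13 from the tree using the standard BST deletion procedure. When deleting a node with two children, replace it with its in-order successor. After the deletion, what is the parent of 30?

48: root
47: left child of 48 (depth 1)
13: left child of 47 (depth 2)
12: left child of 13 (depth 3)
30: right child of 13 (depth 3)
46: right child of 30 (depth 4)
35: left child of 46 (depth 5)

Delete 13 (two children — replace with in-order successor).
After deletion, 30's parent is 47.

47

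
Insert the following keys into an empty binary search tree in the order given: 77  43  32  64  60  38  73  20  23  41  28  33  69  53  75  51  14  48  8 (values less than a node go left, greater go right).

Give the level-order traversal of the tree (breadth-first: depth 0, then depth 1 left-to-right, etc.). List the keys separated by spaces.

77 43 32 64 20 38 60 73 14 23 33 41 53 69 75 8 28 51 48

77: root
43: left child of 77 (depth 1)
32: left child of 43 (depth 2)
64: right child of 43 (depth 2)
60: left child of 64 (depth 3)
38: right child of 32 (depth 3)
73: right child of 64 (depth 3)
20: left child of 32 (depth 3)
23: right child of 20 (depth 4)
41: right child of 38 (depth 4)
28: right child of 23 (depth 5)
33: left child of 38 (depth 4)
69: left child of 73 (depth 4)
53: left child of 60 (depth 4)
75: right child of 73 (depth 4)
51: left child of 53 (depth 5)
14: left child of 20 (depth 4)
48: left child of 51 (depth 6)
8: left child of 14 (depth 5)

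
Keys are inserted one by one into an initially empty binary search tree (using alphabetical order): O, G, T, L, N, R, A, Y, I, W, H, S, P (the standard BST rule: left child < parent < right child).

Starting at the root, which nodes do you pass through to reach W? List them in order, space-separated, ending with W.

Insert O: tree is empty, so O becomes the root.
Insert G: G < O → go left. Place as left child of O.
Insert T: T > O → go right. Place as right child of O.
Insert L: L < O → go left; L > G → go right. Place as right child of G.
Insert N: N < O → go left; N > G → go right; N > L → go right. Place as right child of L.
Insert R: R > O → go right; R < T → go left. Place as left child of T.
Insert A: A < O → go left; A < G → go left. Place as left child of G.
Insert Y: Y > O → go right; Y > T → go right. Place as right child of T.
Insert I: I < O → go left; I > G → go right; I < L → go left. Place as left child of L.
Insert W: W > O → go right; W > T → go right; W < Y → go left. Place as left child of Y.
Insert H: H < O → go left; H > G → go right; H < L → go left; H < I → go left. Place as left child of I.
Insert S: S > O → go right; S < T → go left; S > R → go right. Place as right child of R.
Insert P: P > O → go right; P < T → go left; P < R → go left. Place as left child of R.

O T Y W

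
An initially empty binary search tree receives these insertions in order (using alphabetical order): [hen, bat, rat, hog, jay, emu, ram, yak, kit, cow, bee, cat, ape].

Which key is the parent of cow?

hen: root
bat: left child of hen (depth 1)
rat: right child of hen (depth 1)
hog: left child of rat (depth 2)
jay: right child of hog (depth 3)
emu: right child of bat (depth 2)
ram: right child of jay (depth 4)
yak: right child of rat (depth 2)
kit: left child of ram (depth 5)
cow: left child of emu (depth 3)
bee: left child of cow (depth 4)
cat: right child of bee (depth 5)
ape: left child of bat (depth 2)

emu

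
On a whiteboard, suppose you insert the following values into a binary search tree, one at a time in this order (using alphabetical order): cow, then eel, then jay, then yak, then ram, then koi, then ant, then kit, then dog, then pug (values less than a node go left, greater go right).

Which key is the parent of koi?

cow: root
eel: right child of cow (depth 1)
jay: right child of eel (depth 2)
yak: right child of jay (depth 3)
ram: left child of yak (depth 4)
koi: left child of ram (depth 5)
ant: left child of cow (depth 1)
kit: left child of koi (depth 6)
dog: left child of eel (depth 2)
pug: right child of koi (depth 6)

ram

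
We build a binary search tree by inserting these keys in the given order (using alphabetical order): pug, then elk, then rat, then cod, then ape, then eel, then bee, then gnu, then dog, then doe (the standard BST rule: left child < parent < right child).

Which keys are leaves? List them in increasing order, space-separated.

bee doe gnu rat

Insert pug: tree is empty, so pug becomes the root.
Insert elk: elk < pug → go left. Place as left child of pug.
Insert rat: rat > pug → go right. Place as right child of pug.
Insert cod: cod < pug → go left; cod < elk → go left. Place as left child of elk.
Insert ape: ape < pug → go left; ape < elk → go left; ape < cod → go left. Place as left child of cod.
Insert eel: eel < pug → go left; eel < elk → go left; eel > cod → go right. Place as right child of cod.
Insert bee: bee < pug → go left; bee < elk → go left; bee < cod → go left; bee > ape → go right. Place as right child of ape.
Insert gnu: gnu < pug → go left; gnu > elk → go right. Place as right child of elk.
Insert dog: dog < pug → go left; dog < elk → go left; dog > cod → go right; dog < eel → go left. Place as left child of eel.
Insert doe: doe < pug → go left; doe < elk → go left; doe > cod → go right; doe < eel → go left; doe < dog → go left. Place as left child of dog.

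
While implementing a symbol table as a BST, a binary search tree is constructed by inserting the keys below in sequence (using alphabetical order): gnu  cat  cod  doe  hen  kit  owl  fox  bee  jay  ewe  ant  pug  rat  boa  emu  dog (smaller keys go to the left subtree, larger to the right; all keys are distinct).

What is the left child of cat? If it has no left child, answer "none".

bee

gnu: root
cat: left child of gnu (depth 1)
cod: right child of cat (depth 2)
doe: right child of cod (depth 3)
hen: right child of gnu (depth 1)
kit: right child of hen (depth 2)
owl: right child of kit (depth 3)
fox: right child of doe (depth 4)
bee: left child of cat (depth 2)
jay: left child of kit (depth 3)
ewe: left child of fox (depth 5)
ant: left child of bee (depth 3)
pug: right child of owl (depth 4)
rat: right child of pug (depth 5)
boa: right child of bee (depth 3)
emu: left child of ewe (depth 6)
dog: left child of emu (depth 7)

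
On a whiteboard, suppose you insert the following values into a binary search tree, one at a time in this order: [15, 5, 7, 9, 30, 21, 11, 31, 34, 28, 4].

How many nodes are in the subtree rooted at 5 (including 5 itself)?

15: root
5: left child of 15 (depth 1)
7: right child of 5 (depth 2)
9: right child of 7 (depth 3)
30: right child of 15 (depth 1)
21: left child of 30 (depth 2)
11: right child of 9 (depth 4)
31: right child of 30 (depth 2)
34: right child of 31 (depth 3)
28: right child of 21 (depth 3)
4: left child of 5 (depth 2)

Subtree rooted at 5 contains: 5, 4, 7, 9, 11 — 5 nodes.

5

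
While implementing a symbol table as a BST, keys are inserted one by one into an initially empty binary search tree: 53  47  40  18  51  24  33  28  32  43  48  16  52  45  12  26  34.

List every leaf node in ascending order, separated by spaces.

53: root
47: left child of 53 (depth 1)
40: left child of 47 (depth 2)
18: left child of 40 (depth 3)
51: right child of 47 (depth 2)
24: right child of 18 (depth 4)
33: right child of 24 (depth 5)
28: left child of 33 (depth 6)
32: right child of 28 (depth 7)
43: right child of 40 (depth 3)
48: left child of 51 (depth 3)
16: left child of 18 (depth 4)
52: right child of 51 (depth 3)
45: right child of 43 (depth 4)
12: left child of 16 (depth 5)
26: left child of 28 (depth 7)
34: right child of 33 (depth 6)

12 26 32 34 45 48 52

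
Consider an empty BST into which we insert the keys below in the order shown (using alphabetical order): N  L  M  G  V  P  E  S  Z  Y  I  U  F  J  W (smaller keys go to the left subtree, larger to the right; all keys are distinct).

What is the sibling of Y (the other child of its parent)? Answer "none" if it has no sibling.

Insert N: tree is empty, so N becomes the root.
Insert L: L < N → go left. Place as left child of N.
Insert M: M < N → go left; M > L → go right. Place as right child of L.
Insert G: G < N → go left; G < L → go left. Place as left child of L.
Insert V: V > N → go right. Place as right child of N.
Insert P: P > N → go right; P < V → go left. Place as left child of V.
Insert E: E < N → go left; E < L → go left; E < G → go left. Place as left child of G.
Insert S: S > N → go right; S < V → go left; S > P → go right. Place as right child of P.
Insert Z: Z > N → go right; Z > V → go right. Place as right child of V.
Insert Y: Y > N → go right; Y > V → go right; Y < Z → go left. Place as left child of Z.
Insert I: I < N → go left; I < L → go left; I > G → go right. Place as right child of G.
Insert U: U > N → go right; U < V → go left; U > P → go right; U > S → go right. Place as right child of S.
Insert F: F < N → go left; F < L → go left; F < G → go left; F > E → go right. Place as right child of E.
Insert J: J < N → go left; J < L → go left; J > G → go right; J > I → go right. Place as right child of I.
Insert W: W > N → go right; W > V → go right; W < Z → go left; W < Y → go left. Place as left child of Y.

Y's parent is Z, which has only one child.

none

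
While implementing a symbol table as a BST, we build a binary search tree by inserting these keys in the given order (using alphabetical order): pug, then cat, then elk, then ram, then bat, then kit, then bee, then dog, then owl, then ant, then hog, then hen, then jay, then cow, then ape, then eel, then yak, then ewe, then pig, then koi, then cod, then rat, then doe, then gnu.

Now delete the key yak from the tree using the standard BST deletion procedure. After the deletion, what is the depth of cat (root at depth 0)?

1

pug: root
cat: left child of pug (depth 1)
elk: right child of cat (depth 2)
ram: right child of pug (depth 1)
bat: left child of cat (depth 2)
kit: right child of elk (depth 3)
bee: right child of bat (depth 3)
dog: left child of elk (depth 3)
owl: right child of kit (depth 4)
ant: left child of bat (depth 3)
hog: left child of kit (depth 4)
hen: left child of hog (depth 5)
jay: right child of hog (depth 5)
cow: left child of dog (depth 4)
ape: right child of ant (depth 4)
eel: right child of dog (depth 4)
yak: right child of ram (depth 2)
ewe: left child of hen (depth 6)
pig: right child of owl (depth 5)
koi: left child of owl (depth 5)
cod: left child of cow (depth 5)
rat: left child of yak (depth 3)
doe: right child of cow (depth 5)
gnu: right child of ewe (depth 7)

Delete yak (at most one child — splice it out).
After deletion, path to cat: pug → cat.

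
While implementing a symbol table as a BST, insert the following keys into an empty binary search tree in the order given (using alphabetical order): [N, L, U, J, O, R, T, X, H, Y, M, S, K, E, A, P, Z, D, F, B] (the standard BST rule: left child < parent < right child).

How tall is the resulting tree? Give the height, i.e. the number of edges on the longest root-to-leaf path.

7

Resulting structure (node: left, right):
  N: L=L, R=U
  L: L=J, R=M
  U: L=O, R=X
  J: L=H, R=K
  O: L=–, R=R
  R: L=P, R=T
  T: L=S, R=–
  X: L=–, R=Y
  H: L=E, R=–
  Y: L=–, R=Z
  M: L=–, R=–
  S: L=–, R=–
  K: L=–, R=–
  E: L=A, R=F
  A: L=–, R=D
  P: L=–, R=–
  Z: L=–, R=–
  D: L=B, R=–
  F: L=–, R=–
  B: L=–, R=–

The deepest node is B at depth 7.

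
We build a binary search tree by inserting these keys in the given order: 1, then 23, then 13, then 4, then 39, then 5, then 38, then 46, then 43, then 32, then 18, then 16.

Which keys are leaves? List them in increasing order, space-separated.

5 16 32 43

Resulting structure (node: left, right):
  1: L=–, R=23
  23: L=13, R=39
  13: L=4, R=18
  4: L=–, R=5
  39: L=38, R=46
  5: L=–, R=–
  38: L=32, R=–
  46: L=43, R=–
  43: L=–, R=–
  32: L=–, R=–
  18: L=16, R=–
  16: L=–, R=–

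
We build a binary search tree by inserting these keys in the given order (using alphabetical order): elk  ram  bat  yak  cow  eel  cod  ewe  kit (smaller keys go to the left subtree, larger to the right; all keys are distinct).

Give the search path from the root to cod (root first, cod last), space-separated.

elk: root
ram: right child of elk (depth 1)
bat: left child of elk (depth 1)
yak: right child of ram (depth 2)
cow: right child of bat (depth 2)
eel: right child of cow (depth 3)
cod: left child of cow (depth 3)
ewe: left child of ram (depth 2)
kit: right child of ewe (depth 3)

elk bat cow cod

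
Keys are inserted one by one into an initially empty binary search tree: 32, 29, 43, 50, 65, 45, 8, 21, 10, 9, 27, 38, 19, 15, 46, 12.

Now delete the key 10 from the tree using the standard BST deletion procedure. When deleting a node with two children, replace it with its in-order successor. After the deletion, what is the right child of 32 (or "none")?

43

32: root
29: left child of 32 (depth 1)
43: right child of 32 (depth 1)
50: right child of 43 (depth 2)
65: right child of 50 (depth 3)
45: left child of 50 (depth 3)
8: left child of 29 (depth 2)
21: right child of 8 (depth 3)
10: left child of 21 (depth 4)
9: left child of 10 (depth 5)
27: right child of 21 (depth 4)
38: left child of 43 (depth 2)
19: right child of 10 (depth 5)
15: left child of 19 (depth 6)
46: right child of 45 (depth 4)
12: left child of 15 (depth 7)

Delete 10 (two children — replace with in-order successor).
After deletion, 32's right child: 43.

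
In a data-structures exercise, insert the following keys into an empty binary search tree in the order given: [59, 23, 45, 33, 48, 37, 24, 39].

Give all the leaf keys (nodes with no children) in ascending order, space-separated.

59: root
23: left child of 59 (depth 1)
45: right child of 23 (depth 2)
33: left child of 45 (depth 3)
48: right child of 45 (depth 3)
37: right child of 33 (depth 4)
24: left child of 33 (depth 4)
39: right child of 37 (depth 5)

24 39 48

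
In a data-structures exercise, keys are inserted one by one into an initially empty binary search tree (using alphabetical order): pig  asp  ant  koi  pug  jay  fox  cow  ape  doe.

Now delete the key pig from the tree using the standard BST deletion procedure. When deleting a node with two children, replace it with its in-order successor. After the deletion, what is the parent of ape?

ant

Insert pig: tree is empty, so pig becomes the root.
Insert asp: asp < pig → go left. Place as left child of pig.
Insert ant: ant < pig → go left; ant < asp → go left. Place as left child of asp.
Insert koi: koi < pig → go left; koi > asp → go right. Place as right child of asp.
Insert pug: pug > pig → go right. Place as right child of pig.
Insert jay: jay < pig → go left; jay > asp → go right; jay < koi → go left. Place as left child of koi.
Insert fox: fox < pig → go left; fox > asp → go right; fox < koi → go left; fox < jay → go left. Place as left child of jay.
Insert cow: cow < pig → go left; cow > asp → go right; cow < koi → go left; cow < jay → go left; cow < fox → go left. Place as left child of fox.
Insert ape: ape < pig → go left; ape < asp → go left; ape > ant → go right. Place as right child of ant.
Insert doe: doe < pig → go left; doe > asp → go right; doe < koi → go left; doe < jay → go left; doe < fox → go left; doe > cow → go right. Place as right child of cow.

Delete pig (two children — replace with in-order successor).
After deletion, ape's parent is ant.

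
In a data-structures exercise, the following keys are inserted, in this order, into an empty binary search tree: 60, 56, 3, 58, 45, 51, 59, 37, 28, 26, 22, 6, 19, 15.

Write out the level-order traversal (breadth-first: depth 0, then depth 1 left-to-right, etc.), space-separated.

60 56 3 58 45 59 37 51 28 26 22 6 19 15

Insert 60: tree is empty, so 60 becomes the root.
Insert 56: 56 < 60 → go left. Place as left child of 60.
Insert 3: 3 < 60 → go left; 3 < 56 → go left. Place as left child of 56.
Insert 58: 58 < 60 → go left; 58 > 56 → go right. Place as right child of 56.
Insert 45: 45 < 60 → go left; 45 < 56 → go left; 45 > 3 → go right. Place as right child of 3.
Insert 51: 51 < 60 → go left; 51 < 56 → go left; 51 > 3 → go right; 51 > 45 → go right. Place as right child of 45.
Insert 59: 59 < 60 → go left; 59 > 56 → go right; 59 > 58 → go right. Place as right child of 58.
Insert 37: 37 < 60 → go left; 37 < 56 → go left; 37 > 3 → go right; 37 < 45 → go left. Place as left child of 45.
Insert 28: 28 < 60 → go left; 28 < 56 → go left; 28 > 3 → go right; 28 < 45 → go left; 28 < 37 → go left. Place as left child of 37.
Insert 26: 26 < 60 → go left; 26 < 56 → go left; 26 > 3 → go right; 26 < 45 → go left; 26 < 37 → go left; 26 < 28 → go left. Place as left child of 28.
Insert 22: 22 < 60 → go left; 22 < 56 → go left; 22 > 3 → go right; 22 < 45 → go left; 22 < 37 → go left; 22 < 28 → go left; 22 < 26 → go left. Place as left child of 26.
Insert 6: 6 < 60 → go left; 6 < 56 → go left; 6 > 3 → go right; 6 < 45 → go left; 6 < 37 → go left; 6 < 28 → go left; 6 < 26 → go left; 6 < 22 → go left. Place as left child of 22.
Insert 19: 19 < 60 → go left; 19 < 56 → go left; 19 > 3 → go right; 19 < 45 → go left; 19 < 37 → go left; 19 < 28 → go left; 19 < 26 → go left; 19 < 22 → go left; 19 > 6 → go right. Place as right child of 6.
Insert 15: 15 < 60 → go left; 15 < 56 → go left; 15 > 3 → go right; 15 < 45 → go left; 15 < 37 → go left; 15 < 28 → go left; 15 < 26 → go left; 15 < 22 → go left; 15 > 6 → go right; 15 < 19 → go left. Place as left child of 19.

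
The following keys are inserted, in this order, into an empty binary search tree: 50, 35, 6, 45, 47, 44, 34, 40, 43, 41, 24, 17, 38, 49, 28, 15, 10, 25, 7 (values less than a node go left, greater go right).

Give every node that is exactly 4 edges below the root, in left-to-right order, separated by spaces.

24 40 49

50: root
35: left child of 50 (depth 1)
6: left child of 35 (depth 2)
45: right child of 35 (depth 2)
47: right child of 45 (depth 3)
44: left child of 45 (depth 3)
34: right child of 6 (depth 3)
40: left child of 44 (depth 4)
43: right child of 40 (depth 5)
41: left child of 43 (depth 6)
24: left child of 34 (depth 4)
17: left child of 24 (depth 5)
38: left child of 40 (depth 5)
49: right child of 47 (depth 4)
28: right child of 24 (depth 5)
15: left child of 17 (depth 6)
10: left child of 15 (depth 7)
25: left child of 28 (depth 6)
7: left child of 10 (depth 8)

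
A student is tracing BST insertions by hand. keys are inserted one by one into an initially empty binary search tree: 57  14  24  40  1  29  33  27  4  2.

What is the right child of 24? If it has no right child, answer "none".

Resulting structure (node: left, right):
  57: L=14, R=–
  14: L=1, R=24
  24: L=–, R=40
  40: L=29, R=–
  1: L=–, R=4
  29: L=27, R=33
  33: L=–, R=–
  27: L=–, R=–
  4: L=2, R=–
  2: L=–, R=–

40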